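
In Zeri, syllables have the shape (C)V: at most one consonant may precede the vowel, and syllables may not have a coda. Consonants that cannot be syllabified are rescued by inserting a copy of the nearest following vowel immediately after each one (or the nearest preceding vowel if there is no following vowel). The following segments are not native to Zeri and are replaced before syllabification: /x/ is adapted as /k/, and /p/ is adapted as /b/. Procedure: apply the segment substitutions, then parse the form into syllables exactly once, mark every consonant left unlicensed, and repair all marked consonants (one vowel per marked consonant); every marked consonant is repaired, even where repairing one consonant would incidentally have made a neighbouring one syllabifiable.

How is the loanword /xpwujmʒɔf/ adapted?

Substitution: /x/ → /k/, /p/ → /b/, giving /kbwujmʒɔf/.
Syllabifying with onset maximization leaves /k/, /b/, /j/, /m/, /f/ stranded (no codas are permitted; onsets are limited to one consonant).
Inserting the epenthetic vowel yields /k/ → /ku/, /b/ → /bu/, /j/ → /jɔ/, /m/ → /mɔ/, /f/ → /fɔ/.

kubuwujɔmɔʒɔfɔ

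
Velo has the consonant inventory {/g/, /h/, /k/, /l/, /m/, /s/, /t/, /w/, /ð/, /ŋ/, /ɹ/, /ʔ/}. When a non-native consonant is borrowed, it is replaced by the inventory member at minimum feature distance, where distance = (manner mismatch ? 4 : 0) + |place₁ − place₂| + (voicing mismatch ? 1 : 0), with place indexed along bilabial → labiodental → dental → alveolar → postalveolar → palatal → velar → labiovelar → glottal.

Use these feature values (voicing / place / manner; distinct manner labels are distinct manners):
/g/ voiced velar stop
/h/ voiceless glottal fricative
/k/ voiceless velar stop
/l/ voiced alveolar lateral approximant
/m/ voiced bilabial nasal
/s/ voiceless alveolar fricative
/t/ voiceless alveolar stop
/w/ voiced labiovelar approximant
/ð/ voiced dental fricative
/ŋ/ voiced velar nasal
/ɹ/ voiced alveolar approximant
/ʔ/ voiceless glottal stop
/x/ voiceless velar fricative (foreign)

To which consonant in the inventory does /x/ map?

h

/h/ is closest: same manner (fricative), place distance 2 (velar→glottal), same voicing; total 2. Next closest is /s/ at distance 3.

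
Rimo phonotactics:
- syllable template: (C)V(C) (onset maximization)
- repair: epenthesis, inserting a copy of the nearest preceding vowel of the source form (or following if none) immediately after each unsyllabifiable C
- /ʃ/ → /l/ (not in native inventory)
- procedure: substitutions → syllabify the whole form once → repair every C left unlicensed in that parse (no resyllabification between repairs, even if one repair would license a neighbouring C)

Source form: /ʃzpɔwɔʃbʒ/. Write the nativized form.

Substitution: /ʃ/ → /l/, giving /lzpɔwɔlbʒ/.
The consonants /l/, /z/, /b/, /ʒ/ cannot be parsed into a legal (C)V(C) syllable (at most one coda consonant is licensed; onsets are limited to one consonant).
Epenthesis after each stranded consonant: /l/ → /lɔ/, /z/ → /zɔ/, /b/ → /bɔ/, /ʒ/ → /ʒɔ/.

lɔzɔpɔwɔlbɔʒɔ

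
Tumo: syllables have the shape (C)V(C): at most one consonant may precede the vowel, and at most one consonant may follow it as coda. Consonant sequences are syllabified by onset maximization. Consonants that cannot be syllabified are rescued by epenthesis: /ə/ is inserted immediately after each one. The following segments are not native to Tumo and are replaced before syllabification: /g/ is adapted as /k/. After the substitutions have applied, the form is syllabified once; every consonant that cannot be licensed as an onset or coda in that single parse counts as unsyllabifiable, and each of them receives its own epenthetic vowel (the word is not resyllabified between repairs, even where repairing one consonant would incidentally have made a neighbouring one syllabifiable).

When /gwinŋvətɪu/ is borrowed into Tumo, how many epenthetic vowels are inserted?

After substitution the input is /kwinŋvətɪu/.
The unsyllabifiable consonants are /k/, /ŋ/; each receives one epenthetic vowel.

2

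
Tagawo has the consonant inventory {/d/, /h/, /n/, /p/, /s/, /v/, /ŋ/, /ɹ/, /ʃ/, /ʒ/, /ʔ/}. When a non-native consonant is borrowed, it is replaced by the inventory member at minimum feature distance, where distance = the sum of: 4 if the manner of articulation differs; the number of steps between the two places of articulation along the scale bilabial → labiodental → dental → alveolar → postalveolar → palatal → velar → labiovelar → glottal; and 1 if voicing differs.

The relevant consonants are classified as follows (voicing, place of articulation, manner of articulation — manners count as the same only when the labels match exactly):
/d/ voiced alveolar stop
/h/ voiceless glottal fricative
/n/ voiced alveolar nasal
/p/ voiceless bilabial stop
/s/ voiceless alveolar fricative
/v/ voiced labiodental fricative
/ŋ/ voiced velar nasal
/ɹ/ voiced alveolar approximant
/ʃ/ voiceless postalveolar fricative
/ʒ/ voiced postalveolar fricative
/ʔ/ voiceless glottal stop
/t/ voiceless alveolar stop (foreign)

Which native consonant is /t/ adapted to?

/d/ is closest: same manner (stop), place distance 0 (alveolar→alveolar), voicing differs (+1); total 1. Next closest is /p/ at distance 3.

d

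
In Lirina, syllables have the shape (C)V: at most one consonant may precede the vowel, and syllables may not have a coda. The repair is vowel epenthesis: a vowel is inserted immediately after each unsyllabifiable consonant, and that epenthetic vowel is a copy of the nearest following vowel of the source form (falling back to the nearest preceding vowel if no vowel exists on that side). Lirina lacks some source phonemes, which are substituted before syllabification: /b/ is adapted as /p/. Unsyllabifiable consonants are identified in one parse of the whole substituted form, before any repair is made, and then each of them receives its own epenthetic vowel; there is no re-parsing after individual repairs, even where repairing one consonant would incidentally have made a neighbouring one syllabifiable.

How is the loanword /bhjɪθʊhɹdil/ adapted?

Substitution: /b/ → /p/, giving /phjɪθʊhɹdil/.
Syllabifying with onset maximization leaves /p/, /h/, /h/, /ɹ/, /l/ stranded (no codas are permitted; onsets are limited to one consonant).
Epenthesis after each stranded consonant: /p/ → /pɪ/, /h/ → /hɪ/, /h/ → /hi/, /ɹ/ → /ɹi/, /l/ → /li/.

pɪhɪjɪθʊhiɹidili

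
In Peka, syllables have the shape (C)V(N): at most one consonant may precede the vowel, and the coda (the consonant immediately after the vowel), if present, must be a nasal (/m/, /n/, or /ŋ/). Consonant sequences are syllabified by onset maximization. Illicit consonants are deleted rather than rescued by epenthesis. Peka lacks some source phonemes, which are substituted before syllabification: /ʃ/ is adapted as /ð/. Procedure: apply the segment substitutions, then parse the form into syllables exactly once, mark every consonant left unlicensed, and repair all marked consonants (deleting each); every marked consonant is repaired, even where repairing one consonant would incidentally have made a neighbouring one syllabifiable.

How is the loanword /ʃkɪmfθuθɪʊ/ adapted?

kɪmθuθɪʊ

Substitution: /ʃ/ → /ð/, giving /ðkɪmfθuθɪʊ/.
The consonants /ð/, /f/ cannot be parsed into a legal (C)V(N) syllable (only a nasal (/m/, /n/, or /ŋ/) is licensed in coda position; onsets are limited to one consonant).
Each unlicensed consonant is deleted: /ð/, /f/.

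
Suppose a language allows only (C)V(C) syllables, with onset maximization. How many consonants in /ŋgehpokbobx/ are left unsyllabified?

Under (C)V(C), the unsyllabifiable consonants are /ŋ/, /x/ (at most one coda consonant is licensed; onsets are limited to one consonant).

2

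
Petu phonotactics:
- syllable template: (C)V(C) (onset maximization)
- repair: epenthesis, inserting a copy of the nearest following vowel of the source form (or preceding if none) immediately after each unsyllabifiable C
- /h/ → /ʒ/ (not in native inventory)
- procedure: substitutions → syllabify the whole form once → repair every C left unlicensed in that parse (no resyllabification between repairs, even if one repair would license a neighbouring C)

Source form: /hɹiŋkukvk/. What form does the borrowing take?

Substitution: /h/ → /ʒ/, giving /ʒɹiŋkukvk/.
Under (C)V(C), the unsyllabifiable consonants are /ʒ/, /v/, /k/ (at most one coda consonant is licensed; onsets are limited to one consonant).
Inserting the epenthetic vowel yields /ʒ/ → /ʒi/, /v/ → /vu/, /k/ → /ku/.

ʒiɹiŋkukvuku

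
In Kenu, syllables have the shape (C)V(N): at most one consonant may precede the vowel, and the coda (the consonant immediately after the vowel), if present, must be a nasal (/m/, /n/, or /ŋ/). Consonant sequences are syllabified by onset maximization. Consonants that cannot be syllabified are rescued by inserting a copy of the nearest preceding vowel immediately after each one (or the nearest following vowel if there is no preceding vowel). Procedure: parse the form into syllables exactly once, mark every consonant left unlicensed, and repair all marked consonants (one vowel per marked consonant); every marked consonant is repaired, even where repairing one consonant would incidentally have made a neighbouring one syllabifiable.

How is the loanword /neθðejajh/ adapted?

neθeðejajaha

Syllabifying with onset maximization leaves /θ/, /j/, /h/ stranded (only a nasal (/m/, /n/, or /ŋ/) is licensed in coda position; onsets are limited to one consonant).
Inserting the epenthetic vowel yields /θ/ → /θe/, /j/ → /ja/, /h/ → /ha/.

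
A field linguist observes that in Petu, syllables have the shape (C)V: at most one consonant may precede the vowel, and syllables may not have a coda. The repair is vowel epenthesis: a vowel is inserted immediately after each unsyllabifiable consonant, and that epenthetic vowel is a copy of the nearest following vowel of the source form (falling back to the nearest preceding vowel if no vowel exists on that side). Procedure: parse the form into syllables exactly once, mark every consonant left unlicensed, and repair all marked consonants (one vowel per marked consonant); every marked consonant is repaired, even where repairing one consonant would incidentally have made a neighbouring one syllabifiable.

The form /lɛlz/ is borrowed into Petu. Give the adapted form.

Syllabifying with onset maximization leaves /l/, /z/ stranded (no codas are permitted; onsets are limited to one consonant).
Inserting the epenthetic vowel yields /l/ → /lɛ/, /z/ → /zɛ/.

lɛlɛzɛ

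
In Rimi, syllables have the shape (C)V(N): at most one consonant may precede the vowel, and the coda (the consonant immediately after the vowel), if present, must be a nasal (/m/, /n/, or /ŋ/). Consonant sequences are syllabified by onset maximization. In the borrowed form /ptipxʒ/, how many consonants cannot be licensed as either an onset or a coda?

Under (C)V(N), the unsyllabifiable consonants are /p/, /p/, /x/, /ʒ/ (only a nasal (/m/, /n/, or /ŋ/) is licensed in coda position; onsets are limited to one consonant).

4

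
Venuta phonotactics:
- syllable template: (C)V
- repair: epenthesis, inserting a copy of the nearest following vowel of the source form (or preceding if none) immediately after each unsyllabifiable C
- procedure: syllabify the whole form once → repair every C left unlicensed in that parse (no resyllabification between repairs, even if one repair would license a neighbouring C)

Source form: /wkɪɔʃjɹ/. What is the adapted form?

wɪkɪɔʃɔjɔɹɔ

The consonants /w/, /ʃ/, /j/, /ɹ/ cannot be parsed into a legal (C)V syllable (no codas are permitted; onsets are limited to one consonant).
Inserting the epenthetic vowel yields /w/ → /wɪ/, /ʃ/ → /ʃɔ/, /j/ → /jɔ/, /ɹ/ → /ɹɔ/.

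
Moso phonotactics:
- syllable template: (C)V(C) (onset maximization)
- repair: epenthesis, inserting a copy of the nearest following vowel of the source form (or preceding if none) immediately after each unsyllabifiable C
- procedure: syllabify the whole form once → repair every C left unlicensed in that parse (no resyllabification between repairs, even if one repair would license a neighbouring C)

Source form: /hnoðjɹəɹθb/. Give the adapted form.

Syllabifying with onset maximization leaves /h/, /j/, /θ/, /b/ stranded (at most one coda consonant is licensed; onsets are limited to one consonant).
Epenthesis after each stranded consonant: /h/ → /ho/, /j/ → /jə/, /θ/ → /θə/, /b/ → /bə/.

honoðjəɹəɹθəbə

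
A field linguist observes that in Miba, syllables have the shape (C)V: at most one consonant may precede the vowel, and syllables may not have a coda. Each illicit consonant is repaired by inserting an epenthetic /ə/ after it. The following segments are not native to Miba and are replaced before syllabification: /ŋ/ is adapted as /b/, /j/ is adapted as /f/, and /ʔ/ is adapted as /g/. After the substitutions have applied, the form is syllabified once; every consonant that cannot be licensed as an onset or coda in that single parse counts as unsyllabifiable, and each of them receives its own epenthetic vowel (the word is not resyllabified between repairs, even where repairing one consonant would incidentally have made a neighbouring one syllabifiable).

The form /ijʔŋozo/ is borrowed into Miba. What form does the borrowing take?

ifəgəbozo

Substitution: /j/ → /f/, /ʔ/ → /g/, /ŋ/ → /b/, giving /ifgbozo/.
The consonants /f/, /g/ cannot be parsed into a legal (C)V syllable (no codas are permitted; onsets are limited to one consonant).
Each unlicensed consonant becomes the onset of a new syllable: /f/ → /fə/, /g/ → /gə/.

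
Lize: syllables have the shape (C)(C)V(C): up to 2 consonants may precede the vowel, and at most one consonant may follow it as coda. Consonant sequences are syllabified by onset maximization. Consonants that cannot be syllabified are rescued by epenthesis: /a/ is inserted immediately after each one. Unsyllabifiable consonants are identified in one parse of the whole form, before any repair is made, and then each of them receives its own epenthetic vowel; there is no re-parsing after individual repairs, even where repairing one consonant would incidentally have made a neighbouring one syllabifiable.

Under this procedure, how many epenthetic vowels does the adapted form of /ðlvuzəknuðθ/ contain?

The unsyllabifiable consonants are /ð/, /θ/; each receives one epenthetic vowel.

2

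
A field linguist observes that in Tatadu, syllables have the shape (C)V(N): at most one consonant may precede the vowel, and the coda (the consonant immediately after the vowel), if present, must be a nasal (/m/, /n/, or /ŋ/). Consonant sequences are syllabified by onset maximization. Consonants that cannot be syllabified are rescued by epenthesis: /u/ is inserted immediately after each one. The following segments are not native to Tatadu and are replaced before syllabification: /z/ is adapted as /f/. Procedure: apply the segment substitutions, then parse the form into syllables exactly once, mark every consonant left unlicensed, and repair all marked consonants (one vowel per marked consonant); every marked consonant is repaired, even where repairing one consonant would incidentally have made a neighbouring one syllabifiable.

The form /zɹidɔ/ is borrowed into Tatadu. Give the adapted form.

Substitution: /z/ → /f/, giving /fɹidɔ/.
Syllabifying with onset maximization leaves /f/ stranded (only a nasal (/m/, /n/, or /ŋ/) is licensed in coda position; onsets are limited to one consonant).
Epenthesis after each stranded consonant: /f/ → /fu/.

fuɹidɔ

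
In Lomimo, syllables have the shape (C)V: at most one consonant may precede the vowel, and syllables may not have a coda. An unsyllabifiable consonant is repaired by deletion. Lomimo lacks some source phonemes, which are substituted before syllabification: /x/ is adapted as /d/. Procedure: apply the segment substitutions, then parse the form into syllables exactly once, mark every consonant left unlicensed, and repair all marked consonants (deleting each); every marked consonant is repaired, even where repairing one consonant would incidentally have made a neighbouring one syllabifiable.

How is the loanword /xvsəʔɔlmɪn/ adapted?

səʔɔmɪ

Substitution: /x/ → /d/, giving /dvsəʔɔlmɪn/.
Under (C)V, the unsyllabifiable consonants are /d/, /v/, /l/, /n/ (no codas are permitted; onsets are limited to one consonant).
Deletion applies to /d/, /v/, /l/, /n/.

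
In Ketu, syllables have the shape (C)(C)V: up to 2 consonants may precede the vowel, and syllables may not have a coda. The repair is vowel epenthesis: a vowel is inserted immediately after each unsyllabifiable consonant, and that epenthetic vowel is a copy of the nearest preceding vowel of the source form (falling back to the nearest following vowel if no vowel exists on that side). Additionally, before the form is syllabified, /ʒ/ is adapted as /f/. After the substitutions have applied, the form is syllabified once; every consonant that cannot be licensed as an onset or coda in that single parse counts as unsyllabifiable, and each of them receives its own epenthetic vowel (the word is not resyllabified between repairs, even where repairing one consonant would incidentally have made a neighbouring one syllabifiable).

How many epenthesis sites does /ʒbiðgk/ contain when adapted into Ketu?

After substitution the input is /fbiðgk/.
The unsyllabifiable consonants are /ð/, /g/, /k/; each receives one epenthetic vowel.

3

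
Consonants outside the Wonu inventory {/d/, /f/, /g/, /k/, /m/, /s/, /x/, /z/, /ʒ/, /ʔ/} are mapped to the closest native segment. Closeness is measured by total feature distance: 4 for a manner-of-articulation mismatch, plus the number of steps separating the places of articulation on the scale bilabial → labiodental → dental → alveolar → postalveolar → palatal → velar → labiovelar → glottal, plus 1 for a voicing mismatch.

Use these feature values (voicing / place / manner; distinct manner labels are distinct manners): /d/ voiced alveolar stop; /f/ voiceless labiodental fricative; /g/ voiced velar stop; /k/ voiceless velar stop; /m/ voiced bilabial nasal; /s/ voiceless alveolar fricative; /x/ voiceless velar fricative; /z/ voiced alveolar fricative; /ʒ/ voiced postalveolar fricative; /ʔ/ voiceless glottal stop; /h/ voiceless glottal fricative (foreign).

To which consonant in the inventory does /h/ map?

x

/x/ is closest: same manner (fricative), place distance 2 (glottal→velar), same voicing; total 2. Next closest is /ʔ/ at distance 4.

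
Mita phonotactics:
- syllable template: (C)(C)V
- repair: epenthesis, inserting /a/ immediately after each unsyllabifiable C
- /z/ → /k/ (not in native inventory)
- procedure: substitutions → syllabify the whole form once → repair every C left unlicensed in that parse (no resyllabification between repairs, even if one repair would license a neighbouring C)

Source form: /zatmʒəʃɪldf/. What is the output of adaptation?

katamʒəʃɪladafa

Substitution: /z/ → /k/, giving /katmʒəʃɪldf/.
Under (C)(C)V, the unsyllabifiable consonants are /t/, /l/, /d/, /f/ (no codas are permitted; onsets may contain at most 2 consonants).
Epenthesis after each stranded consonant: /t/ → /ta/, /l/ → /la/, /d/ → /da/, /f/ → /fa/.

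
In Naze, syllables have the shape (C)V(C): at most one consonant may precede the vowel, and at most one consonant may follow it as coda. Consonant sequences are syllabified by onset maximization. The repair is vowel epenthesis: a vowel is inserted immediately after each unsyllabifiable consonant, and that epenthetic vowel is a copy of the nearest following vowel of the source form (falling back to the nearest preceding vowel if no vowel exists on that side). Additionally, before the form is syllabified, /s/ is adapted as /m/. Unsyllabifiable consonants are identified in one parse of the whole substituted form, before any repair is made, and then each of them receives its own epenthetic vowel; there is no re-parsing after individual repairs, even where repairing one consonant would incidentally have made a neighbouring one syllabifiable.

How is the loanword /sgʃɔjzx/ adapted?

mɔgɔʃɔjzɔxɔ

Substitution: /s/ → /m/, giving /mgʃɔjzx/.
Under (C)V(C), the unsyllabifiable consonants are /m/, /g/, /z/, /x/ (at most one coda consonant is licensed; onsets are limited to one consonant).
Epenthesis after each stranded consonant: /m/ → /mɔ/, /g/ → /gɔ/, /z/ → /zɔ/, /x/ → /xɔ/.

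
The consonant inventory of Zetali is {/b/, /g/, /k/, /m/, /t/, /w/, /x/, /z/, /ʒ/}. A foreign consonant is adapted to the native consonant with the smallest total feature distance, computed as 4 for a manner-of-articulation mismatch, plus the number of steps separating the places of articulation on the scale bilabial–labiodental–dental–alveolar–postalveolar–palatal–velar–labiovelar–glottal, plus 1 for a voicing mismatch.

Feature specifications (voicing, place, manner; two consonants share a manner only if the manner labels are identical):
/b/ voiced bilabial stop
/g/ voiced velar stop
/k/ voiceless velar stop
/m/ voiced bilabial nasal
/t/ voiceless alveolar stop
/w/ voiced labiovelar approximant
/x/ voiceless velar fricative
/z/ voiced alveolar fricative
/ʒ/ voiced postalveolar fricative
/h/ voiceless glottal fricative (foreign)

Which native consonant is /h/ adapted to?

x

/x/ is closest: same manner (fricative), place distance 2 (glottal→velar), same voicing; total 2. Next closest is /ʒ/ at distance 5.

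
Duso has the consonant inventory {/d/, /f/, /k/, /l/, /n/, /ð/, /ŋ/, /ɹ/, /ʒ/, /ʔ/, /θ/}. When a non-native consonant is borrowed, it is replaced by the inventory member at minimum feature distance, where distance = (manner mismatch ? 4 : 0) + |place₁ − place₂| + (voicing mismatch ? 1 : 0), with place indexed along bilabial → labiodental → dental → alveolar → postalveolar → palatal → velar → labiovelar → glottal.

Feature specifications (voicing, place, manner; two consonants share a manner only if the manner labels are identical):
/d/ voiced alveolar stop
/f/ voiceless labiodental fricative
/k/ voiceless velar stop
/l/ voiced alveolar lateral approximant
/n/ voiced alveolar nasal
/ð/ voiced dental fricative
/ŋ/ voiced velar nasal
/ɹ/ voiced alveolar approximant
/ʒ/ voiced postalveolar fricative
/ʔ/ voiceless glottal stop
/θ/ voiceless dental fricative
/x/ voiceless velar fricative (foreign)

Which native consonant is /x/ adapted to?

ʒ

/ʒ/ is closest: same manner (fricative), place distance 2 (velar→postalveolar), voicing differs (+1); total 3. Next closest is /k/ at distance 4.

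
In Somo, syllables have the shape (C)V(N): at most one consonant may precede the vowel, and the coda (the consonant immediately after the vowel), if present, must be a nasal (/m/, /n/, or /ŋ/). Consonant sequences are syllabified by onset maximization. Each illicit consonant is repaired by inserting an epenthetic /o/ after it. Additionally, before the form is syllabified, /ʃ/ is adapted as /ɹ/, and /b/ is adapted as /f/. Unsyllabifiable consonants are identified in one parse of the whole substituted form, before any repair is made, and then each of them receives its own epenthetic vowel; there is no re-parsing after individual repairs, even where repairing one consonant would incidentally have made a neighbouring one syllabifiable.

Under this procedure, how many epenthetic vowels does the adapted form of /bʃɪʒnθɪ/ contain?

After substitution the input is /fɹɪʒnθɪ/.
The unsyllabifiable consonants are /f/, /ʒ/, /n/; each receives one epenthetic vowel.

3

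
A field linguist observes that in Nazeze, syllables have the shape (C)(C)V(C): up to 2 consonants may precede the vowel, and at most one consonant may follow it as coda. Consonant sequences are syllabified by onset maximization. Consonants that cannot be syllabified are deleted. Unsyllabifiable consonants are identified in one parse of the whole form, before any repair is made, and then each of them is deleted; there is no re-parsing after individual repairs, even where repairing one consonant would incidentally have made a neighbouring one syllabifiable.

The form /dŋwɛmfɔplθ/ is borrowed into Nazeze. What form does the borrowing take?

ŋwɛmfɔp

The consonants /d/, /l/, /θ/ cannot be parsed into a legal (C)(C)V(C) syllable (at most one coda consonant is licensed; onsets may contain at most 2 consonants).
Each unlicensed consonant is deleted: /d/, /l/, /θ/.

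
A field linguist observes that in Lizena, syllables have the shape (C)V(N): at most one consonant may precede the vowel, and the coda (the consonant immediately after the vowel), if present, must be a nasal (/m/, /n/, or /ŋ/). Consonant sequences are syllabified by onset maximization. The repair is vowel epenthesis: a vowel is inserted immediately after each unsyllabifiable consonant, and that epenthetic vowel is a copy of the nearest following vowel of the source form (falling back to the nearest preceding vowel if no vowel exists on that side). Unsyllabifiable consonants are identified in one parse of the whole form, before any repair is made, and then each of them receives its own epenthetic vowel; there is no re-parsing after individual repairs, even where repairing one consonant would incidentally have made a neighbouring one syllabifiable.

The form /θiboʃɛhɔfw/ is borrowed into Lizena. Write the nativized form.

θiboʃɛhɔfɔwɔ

Syllabifying with onset maximization leaves /f/, /w/ stranded (only a nasal (/m/, /n/, or /ŋ/) is licensed in coda position; onsets are limited to one consonant).
Inserting the epenthetic vowel yields /f/ → /fɔ/, /w/ → /wɔ/.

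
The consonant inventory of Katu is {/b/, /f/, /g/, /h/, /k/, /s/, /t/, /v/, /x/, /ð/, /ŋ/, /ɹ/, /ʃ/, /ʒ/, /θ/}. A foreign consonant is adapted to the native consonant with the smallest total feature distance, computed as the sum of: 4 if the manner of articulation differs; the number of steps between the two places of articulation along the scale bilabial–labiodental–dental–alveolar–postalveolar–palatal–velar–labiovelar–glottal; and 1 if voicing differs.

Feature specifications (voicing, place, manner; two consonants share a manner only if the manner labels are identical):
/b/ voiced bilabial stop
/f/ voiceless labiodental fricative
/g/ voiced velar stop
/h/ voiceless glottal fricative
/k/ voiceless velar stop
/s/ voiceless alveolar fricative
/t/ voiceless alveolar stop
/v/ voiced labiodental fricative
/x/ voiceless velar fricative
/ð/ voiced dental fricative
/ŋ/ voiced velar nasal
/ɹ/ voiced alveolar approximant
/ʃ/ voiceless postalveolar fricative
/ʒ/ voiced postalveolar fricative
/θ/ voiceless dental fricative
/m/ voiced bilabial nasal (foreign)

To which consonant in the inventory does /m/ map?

/b/ is closest: manner differs (nasal→stop, +4), place distance 0 (bilabial→bilabial), same voicing; total 4. Next closest is /v/ at distance 5.

b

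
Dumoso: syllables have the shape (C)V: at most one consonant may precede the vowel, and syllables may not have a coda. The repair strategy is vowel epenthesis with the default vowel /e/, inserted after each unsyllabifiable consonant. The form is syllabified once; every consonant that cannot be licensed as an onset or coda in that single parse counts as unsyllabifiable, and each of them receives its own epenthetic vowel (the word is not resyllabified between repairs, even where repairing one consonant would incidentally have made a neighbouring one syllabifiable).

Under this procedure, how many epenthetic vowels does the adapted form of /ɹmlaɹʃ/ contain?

4

The unsyllabifiable consonants are /ɹ/, /m/, /ɹ/, /ʃ/; each receives one epenthetic vowel.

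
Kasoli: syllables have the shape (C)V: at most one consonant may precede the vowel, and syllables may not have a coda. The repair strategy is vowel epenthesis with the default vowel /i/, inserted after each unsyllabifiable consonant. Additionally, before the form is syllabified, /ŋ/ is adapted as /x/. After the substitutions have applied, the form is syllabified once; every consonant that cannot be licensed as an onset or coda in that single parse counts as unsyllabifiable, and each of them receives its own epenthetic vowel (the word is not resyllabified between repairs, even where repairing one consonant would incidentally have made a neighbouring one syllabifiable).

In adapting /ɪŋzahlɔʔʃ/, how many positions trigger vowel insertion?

After substitution the input is /ɪxzahlɔʔʃ/.
The unsyllabifiable consonants are /x/, /h/, /ʔ/, /ʃ/; each receives one epenthetic vowel.

4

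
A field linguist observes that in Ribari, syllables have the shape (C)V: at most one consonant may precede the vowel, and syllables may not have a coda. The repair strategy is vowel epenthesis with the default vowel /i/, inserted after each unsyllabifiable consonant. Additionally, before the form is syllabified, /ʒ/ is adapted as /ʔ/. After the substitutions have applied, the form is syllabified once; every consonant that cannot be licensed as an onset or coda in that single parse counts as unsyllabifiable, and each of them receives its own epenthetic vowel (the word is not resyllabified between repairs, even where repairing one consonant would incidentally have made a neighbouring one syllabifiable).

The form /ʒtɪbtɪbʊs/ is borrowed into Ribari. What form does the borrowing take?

Substitution: /ʒ/ → /ʔ/, giving /ʔtɪbtɪbʊs/.
Syllabifying with onset maximization leaves /ʔ/, /b/, /s/ stranded (no codas are permitted; onsets are limited to one consonant).
Each unlicensed consonant becomes the onset of a new syllable: /ʔ/ → /ʔi/, /b/ → /bi/, /s/ → /si/.

ʔitɪbitɪbʊsi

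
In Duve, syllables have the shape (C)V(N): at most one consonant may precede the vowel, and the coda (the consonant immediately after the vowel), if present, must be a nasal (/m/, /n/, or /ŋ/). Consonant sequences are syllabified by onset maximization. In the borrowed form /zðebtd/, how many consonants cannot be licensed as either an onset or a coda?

The consonants /z/, /b/, /t/, /d/ cannot be parsed into a legal (C)V(N) syllable (only a nasal (/m/, /n/, or /ŋ/) is licensed in coda position; onsets are limited to one consonant).

4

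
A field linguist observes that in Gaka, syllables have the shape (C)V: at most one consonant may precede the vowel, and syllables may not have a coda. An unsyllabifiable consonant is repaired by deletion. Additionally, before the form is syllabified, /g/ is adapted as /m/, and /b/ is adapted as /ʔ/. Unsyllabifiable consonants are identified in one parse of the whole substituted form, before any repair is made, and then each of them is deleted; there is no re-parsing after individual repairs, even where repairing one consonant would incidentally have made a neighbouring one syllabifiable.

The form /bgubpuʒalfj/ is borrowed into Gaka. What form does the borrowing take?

Substitution: /b/ → /ʔ/, /g/ → /m/, giving /ʔmuʔpuʒalfj/.
The consonants /ʔ/, /ʔ/, /l/, /f/, /j/ cannot be parsed into a legal (C)V syllable (no codas are permitted; onsets are limited to one consonant).
Deletion applies to /ʔ/, /ʔ/, /l/, /f/, /j/.

mupuʒa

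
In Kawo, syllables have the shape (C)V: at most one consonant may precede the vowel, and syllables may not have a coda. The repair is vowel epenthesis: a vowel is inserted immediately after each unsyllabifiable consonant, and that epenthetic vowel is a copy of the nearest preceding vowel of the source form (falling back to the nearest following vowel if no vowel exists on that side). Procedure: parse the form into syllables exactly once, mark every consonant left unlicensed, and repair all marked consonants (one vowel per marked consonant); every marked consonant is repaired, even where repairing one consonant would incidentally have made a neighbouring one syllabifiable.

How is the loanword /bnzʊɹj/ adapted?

Syllabifying with onset maximization leaves /b/, /n/, /ɹ/, /j/ stranded (no codas are permitted; onsets are limited to one consonant).
Each unlicensed consonant becomes the onset of a new syllable: /b/ → /bʊ/, /n/ → /nʊ/, /ɹ/ → /ɹʊ/, /j/ → /jʊ/.

bʊnʊzʊɹʊjʊ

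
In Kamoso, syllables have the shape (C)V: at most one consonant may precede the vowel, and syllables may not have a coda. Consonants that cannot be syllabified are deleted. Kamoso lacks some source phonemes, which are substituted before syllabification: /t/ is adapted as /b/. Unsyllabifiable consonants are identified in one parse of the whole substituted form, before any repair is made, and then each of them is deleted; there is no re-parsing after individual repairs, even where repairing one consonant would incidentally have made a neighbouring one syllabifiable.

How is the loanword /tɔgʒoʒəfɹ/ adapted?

Substitution: /t/ → /b/, giving /bɔgʒoʒəfɹ/.
Under (C)V, the unsyllabifiable consonants are /g/, /f/, /ɹ/ (no codas are permitted; onsets are limited to one consonant).
Deletion applies to /g/, /f/, /ɹ/.

bɔʒoʒə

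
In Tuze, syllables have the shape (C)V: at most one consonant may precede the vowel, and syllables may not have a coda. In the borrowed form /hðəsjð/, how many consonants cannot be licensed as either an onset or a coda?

Syllabifying with onset maximization leaves /h/, /s/, /j/, /ð/ stranded (no codas are permitted; onsets are limited to one consonant).

4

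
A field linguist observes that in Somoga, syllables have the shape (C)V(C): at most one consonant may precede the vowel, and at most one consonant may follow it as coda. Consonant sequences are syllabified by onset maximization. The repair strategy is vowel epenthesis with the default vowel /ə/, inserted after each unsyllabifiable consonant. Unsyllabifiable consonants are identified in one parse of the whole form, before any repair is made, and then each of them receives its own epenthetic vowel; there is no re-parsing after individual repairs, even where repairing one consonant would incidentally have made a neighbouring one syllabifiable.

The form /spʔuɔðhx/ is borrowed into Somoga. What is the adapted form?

The consonants /s/, /p/, /h/, /x/ cannot be parsed into a legal (C)V(C) syllable (at most one coda consonant is licensed; onsets are limited to one consonant).
Each unlicensed consonant becomes the onset of a new syllable: /s/ → /sə/, /p/ → /pə/, /h/ → /hə/, /x/ → /xə/.

səpəʔuɔðhəxə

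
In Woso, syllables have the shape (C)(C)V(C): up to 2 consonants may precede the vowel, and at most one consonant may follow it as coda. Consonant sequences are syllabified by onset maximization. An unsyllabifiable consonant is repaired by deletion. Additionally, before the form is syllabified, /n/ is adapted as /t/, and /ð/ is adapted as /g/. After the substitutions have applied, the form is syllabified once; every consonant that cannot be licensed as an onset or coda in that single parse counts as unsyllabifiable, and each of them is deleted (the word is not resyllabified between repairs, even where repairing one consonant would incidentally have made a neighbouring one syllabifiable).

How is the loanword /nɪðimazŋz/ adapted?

Substitution: /n/ → /t/, /ð/ → /g/, giving /tɪgimazŋz/.
Under (C)(C)V(C), the unsyllabifiable consonants are /ŋ/, /z/ (at most one coda consonant is licensed; onsets may contain at most 2 consonants).
Each unlicensed consonant is deleted: /ŋ/, /z/.

tɪgimaz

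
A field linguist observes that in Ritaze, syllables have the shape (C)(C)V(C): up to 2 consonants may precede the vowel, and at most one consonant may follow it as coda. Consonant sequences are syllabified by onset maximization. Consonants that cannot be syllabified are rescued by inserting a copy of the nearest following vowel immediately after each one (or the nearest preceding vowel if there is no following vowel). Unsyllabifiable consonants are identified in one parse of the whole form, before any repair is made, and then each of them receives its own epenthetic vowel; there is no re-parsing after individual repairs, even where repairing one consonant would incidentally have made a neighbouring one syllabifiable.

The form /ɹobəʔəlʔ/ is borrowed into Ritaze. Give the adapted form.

ɹobəʔəlʔə

The consonants /ʔ/ cannot be parsed into a legal (C)(C)V(C) syllable (at most one coda consonant is licensed; onsets may contain at most 2 consonants).
Each unlicensed consonant becomes the onset of a new syllable: /ʔ/ → /ʔə/.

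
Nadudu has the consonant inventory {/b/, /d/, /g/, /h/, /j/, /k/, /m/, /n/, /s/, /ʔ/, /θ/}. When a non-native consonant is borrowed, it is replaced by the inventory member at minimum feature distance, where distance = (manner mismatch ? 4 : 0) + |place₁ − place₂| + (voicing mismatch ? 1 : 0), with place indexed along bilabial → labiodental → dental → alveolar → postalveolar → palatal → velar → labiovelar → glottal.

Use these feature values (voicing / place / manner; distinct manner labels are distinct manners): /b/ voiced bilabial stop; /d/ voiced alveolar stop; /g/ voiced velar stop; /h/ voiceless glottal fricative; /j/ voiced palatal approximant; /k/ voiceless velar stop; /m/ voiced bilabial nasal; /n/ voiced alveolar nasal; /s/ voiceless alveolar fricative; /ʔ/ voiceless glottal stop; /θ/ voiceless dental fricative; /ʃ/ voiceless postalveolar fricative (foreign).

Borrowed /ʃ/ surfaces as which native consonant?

s

/s/ is closest: same manner (fricative), place distance 1 (postalveolar→alveolar), same voicing; total 1. Next closest is /θ/ at distance 2.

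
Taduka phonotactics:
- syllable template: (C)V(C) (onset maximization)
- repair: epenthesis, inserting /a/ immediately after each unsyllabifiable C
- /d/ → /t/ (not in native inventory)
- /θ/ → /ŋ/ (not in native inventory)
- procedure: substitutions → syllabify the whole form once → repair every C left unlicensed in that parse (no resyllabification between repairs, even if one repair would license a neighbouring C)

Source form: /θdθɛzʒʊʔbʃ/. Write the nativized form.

ŋataŋɛzʒʊʔbaʃa

Substitution: /θ/ → /ŋ/, /d/ → /t/, giving /ŋtŋɛzʒʊʔbʃ/.
Syllabifying with onset maximization leaves /ŋ/, /t/, /b/, /ʃ/ stranded (at most one coda consonant is licensed; onsets are limited to one consonant).
Each unlicensed consonant becomes the onset of a new syllable: /ŋ/ → /ŋa/, /t/ → /ta/, /b/ → /ba/, /ʃ/ → /ʃa/.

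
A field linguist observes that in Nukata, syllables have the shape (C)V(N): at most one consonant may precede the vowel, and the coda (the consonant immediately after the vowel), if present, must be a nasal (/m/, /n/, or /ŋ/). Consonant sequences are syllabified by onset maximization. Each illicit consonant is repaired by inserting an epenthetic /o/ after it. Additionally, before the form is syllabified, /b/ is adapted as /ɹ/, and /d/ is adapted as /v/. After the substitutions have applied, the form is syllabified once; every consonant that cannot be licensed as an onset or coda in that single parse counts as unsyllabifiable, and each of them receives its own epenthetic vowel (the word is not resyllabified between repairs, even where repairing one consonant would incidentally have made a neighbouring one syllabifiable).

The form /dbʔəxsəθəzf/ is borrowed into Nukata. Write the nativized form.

voɹoʔəxosəθəzofo

Substitution: /d/ → /v/, /b/ → /ɹ/, giving /vɹʔəxsəθəzf/.
Syllabifying with onset maximization leaves /v/, /ɹ/, /x/, /z/, /f/ stranded (only a nasal (/m/, /n/, or /ŋ/) is licensed in coda position; onsets are limited to one consonant).
Inserting the epenthetic vowel yields /v/ → /vo/, /ɹ/ → /ɹo/, /x/ → /xo/, /z/ → /zo/, /f/ → /fo/.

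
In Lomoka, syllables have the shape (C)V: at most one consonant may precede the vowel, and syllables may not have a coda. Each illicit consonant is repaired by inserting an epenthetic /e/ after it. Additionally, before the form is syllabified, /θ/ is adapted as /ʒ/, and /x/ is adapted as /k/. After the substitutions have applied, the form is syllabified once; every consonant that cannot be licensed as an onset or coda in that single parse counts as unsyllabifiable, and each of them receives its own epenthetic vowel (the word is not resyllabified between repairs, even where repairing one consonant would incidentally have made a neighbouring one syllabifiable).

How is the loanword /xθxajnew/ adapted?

Substitution: /x/ → /k/, /θ/ → /ʒ/, giving /kʒkajnew/.
Syllabifying with onset maximization leaves /k/, /ʒ/, /j/, /w/ stranded (no codas are permitted; onsets are limited to one consonant).
Inserting the epenthetic vowel yields /k/ → /ke/, /ʒ/ → /ʒe/, /j/ → /je/, /w/ → /we/.

keʒekajenewe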